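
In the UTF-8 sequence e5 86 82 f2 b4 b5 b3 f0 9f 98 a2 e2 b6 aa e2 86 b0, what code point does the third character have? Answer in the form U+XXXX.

U+1F622

Offset 0: leading byte 0xE5 = 11100101 → 3-byte char #1 = E5 86 82.
Offset 3: leading byte 0xF2 = 11110010 → 4-byte char #2 = F2 B4 B5 B3.
Offset 7: leading byte 0xF0 = 11110000 → 4-byte char #3 = F0 9F 98 A2.
Leading byte 0xF0 = 11110000 matches 11110xxx → 4-byte sequence.
Byte 1: 0xF0 = 11110000, payload 000 (3 bits).
Byte 2: 0x9F = 10011111 (10xxxxxx ✓), payload 011111.
Byte 3: 0x98 = 10011000 (10xxxxxx ✓), payload 011000.
Byte 4: 0xA2 = 10100010 (10xxxxxx ✓), payload 100010.
Concatenate: 000011111011000100010 = 0x1F622 (21 bits → U+1F622).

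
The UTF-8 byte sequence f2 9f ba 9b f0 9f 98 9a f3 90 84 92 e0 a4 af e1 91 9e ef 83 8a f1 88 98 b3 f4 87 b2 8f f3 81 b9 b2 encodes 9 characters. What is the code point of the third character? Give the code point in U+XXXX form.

U+D0112

Offset 0: leading byte 0xF2 = 11110010 → 4-byte char #1 = F2 9F BA 9B.
Offset 4: leading byte 0xF0 = 11110000 → 4-byte char #2 = F0 9F 98 9A.
Offset 8: leading byte 0xF3 = 11110011 → 4-byte char #3 = F3 90 84 92.
Leading byte 0xF3 = 11110011 matches 11110xxx → 4-byte sequence.
Byte 1: 0xF3 = 11110011, payload 011 (3 bits).
Byte 2: 0x90 = 10010000 (10xxxxxx ✓), payload 010000.
Byte 3: 0x84 = 10000100 (10xxxxxx ✓), payload 000100.
Byte 4: 0x92 = 10010010 (10xxxxxx ✓), payload 010010.
Concatenate: 011010000000100010010 = 0xD0112 (21 bits → U+D0112).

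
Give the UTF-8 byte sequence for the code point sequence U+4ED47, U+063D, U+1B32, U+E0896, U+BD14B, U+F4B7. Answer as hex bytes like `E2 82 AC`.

F1 8E B5 87 D8 BD E1 AC B2 F3 A0 A2 96 F2 BD 85 8B EF 92 B7

U+4ED47: 4-byte form → F1 8E B5 87.
U+063D: 2-byte form → D8 BD.
U+1B32: 3-byte form → E1 AC B2.
U+E0896: 4-byte form → F3 A0 A2 96.
U+BD14B: 4-byte form → F2 BD 85 8B.
U+F4B7: 3-byte form → EF 92 B7.
Concatenated (20 bytes): F1 8E B5 87 D8 BD E1 AC B2 F3 A0 A2 96 F2 BD 85 8B EF 92 B7.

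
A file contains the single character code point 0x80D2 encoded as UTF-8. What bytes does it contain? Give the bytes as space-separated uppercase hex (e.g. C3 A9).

U+80D2 = 0x80D2 = 32978 decimal. In range U+0800–U+FFFF → 3-byte form: 1110xxxx 10xxxxxx 10xxxxxx.
Binary (16 bits): 1000000011010010.
Split 4+6+6: 1000 | 000011 | 010010.
Byte 1: 11101000 = 0xE8.
Byte 2: 10000011 = 0x83.
Byte 3: 10010010 = 0x92.

E8 83 92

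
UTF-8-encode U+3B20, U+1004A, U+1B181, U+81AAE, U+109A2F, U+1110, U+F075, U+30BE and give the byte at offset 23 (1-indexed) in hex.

0xEF

1-indexed offset 23 is 0-indexed offset 22.
U+3B20 → 3-byte form E3 AC A0 at offsets 0–2.
U+1004A → 4-byte form F0 90 81 8A at offsets 3–6.
U+1B181 → 4-byte form F0 9B 86 81 at offsets 7–10.
U+81AAE → 4-byte form F2 81 AA AE at offsets 11–14.
U+109A2F → 4-byte form F4 89 A8 AF at offsets 15–18.
U+1110 → 3-byte form E1 84 90 at offsets 19–21.
U+F075 → 3-byte form EF 81 B5 at offsets 22–24.
Offset 22 falls in char 7's range; it's byte 1 of EF 81 B5 = 0xEF.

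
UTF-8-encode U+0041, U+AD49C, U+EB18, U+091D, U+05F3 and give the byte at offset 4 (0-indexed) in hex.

U+0041 → 1-byte form 41 at offsets 0–0.
U+AD49C → 4-byte form F2 AD 92 9C at offsets 1–4.
Offset 4 falls in char 2's range; it's byte 4 of F2 AD 92 9C = 0x9C.

0x9C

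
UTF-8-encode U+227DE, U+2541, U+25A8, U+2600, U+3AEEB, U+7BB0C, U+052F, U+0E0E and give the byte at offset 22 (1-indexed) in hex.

0xD4

1-indexed offset 22 is 0-indexed offset 21.
U+227DE → 4-byte form F0 A2 9F 9E at offsets 0–3.
U+2541 → 3-byte form E2 95 81 at offsets 4–6.
U+25A8 → 3-byte form E2 96 A8 at offsets 7–9.
U+2600 → 3-byte form E2 98 80 at offsets 10–12.
U+3AEEB → 4-byte form F0 BA BB AB at offsets 13–16.
U+7BB0C → 4-byte form F1 BB AC 8C at offsets 17–20.
U+052F → 2-byte form D4 AF at offsets 21–22.
Offset 21 falls in char 7's range; it's byte 1 of D4 AF = 0xD4.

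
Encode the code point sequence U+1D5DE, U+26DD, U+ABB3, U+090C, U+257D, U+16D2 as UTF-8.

F0 9D 97 9E E2 9B 9D EA AE B3 E0 A4 8C E2 95 BD E1 9B 92

U+1D5DE: 4-byte form → F0 9D 97 9E.
U+26DD: 3-byte form → E2 9B 9D.
U+ABB3: 3-byte form → EA AE B3.
U+090C: 3-byte form → E0 A4 8C.
U+257D: 3-byte form → E2 95 BD.
U+16D2: 3-byte form → E1 9B 92.
Concatenated (19 bytes): F0 9D 97 9E E2 9B 9D EA AE B3 E0 A4 8C E2 95 BD E1 9B 92.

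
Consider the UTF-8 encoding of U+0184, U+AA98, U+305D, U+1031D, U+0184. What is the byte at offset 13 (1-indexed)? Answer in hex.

1-indexed offset 13 is 0-indexed offset 12.
U+0184 → 2-byte form C6 84 at offsets 0–1.
U+AA98 → 3-byte form EA AA 98 at offsets 2–4.
U+305D → 3-byte form E3 81 9D at offsets 5–7.
U+1031D → 4-byte form F0 90 8C 9D at offsets 8–11.
U+0184 → 2-byte form C6 84 at offsets 12–13.
Offset 12 falls in char 5's range; it's byte 1 of C6 84 = 0xC6.

0xC6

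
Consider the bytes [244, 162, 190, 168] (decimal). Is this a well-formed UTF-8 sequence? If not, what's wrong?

Leading byte 0xF4 = 11110100 → 4-byte form.
Payload = 0x122FA8, which exceeds U+10FFFF, the maximum Unicode code point. (Leading bytes F5–FF, or F4 followed by ≥ 0x90, are invalid.)

invalid (encodes a value above U+10FFFF)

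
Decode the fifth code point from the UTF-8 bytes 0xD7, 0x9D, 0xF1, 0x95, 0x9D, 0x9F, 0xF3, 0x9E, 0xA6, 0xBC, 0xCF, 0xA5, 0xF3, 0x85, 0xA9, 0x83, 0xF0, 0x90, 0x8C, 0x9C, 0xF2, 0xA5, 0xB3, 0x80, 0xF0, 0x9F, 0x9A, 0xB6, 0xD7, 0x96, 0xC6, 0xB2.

Offset 0: leading byte 0xD7 = 11010111 → 2-byte char #1 = D7 9D.
Offset 2: leading byte 0xF1 = 11110001 → 4-byte char #2 = F1 95 9D 9F.
Offset 6: leading byte 0xF3 = 11110011 → 4-byte char #3 = F3 9E A6 BC.
Offset 10: leading byte 0xCF = 11001111 → 2-byte char #4 = CF A5.
Offset 12: leading byte 0xF3 = 11110011 → 4-byte char #5 = F3 85 A9 83.
Leading byte 0xF3 = 11110011 matches 11110xxx → 4-byte sequence.
Byte 1: 0xF3 = 11110011, payload 011 (3 bits).
Byte 2: 0x85 = 10000101 (10xxxxxx ✓), payload 000101.
Byte 3: 0xA9 = 10101001 (10xxxxxx ✓), payload 101001.
Byte 4: 0x83 = 10000011 (10xxxxxx ✓), payload 000011.
Concatenate: 011000101101001000011 = 0xC5A43 (21 bits → U+C5A43).

U+C5A43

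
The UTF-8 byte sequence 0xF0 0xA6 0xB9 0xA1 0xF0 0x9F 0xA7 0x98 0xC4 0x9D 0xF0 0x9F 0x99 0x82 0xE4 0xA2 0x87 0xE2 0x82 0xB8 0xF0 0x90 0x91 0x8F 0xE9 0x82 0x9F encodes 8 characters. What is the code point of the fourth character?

Offset 0: leading byte 0xF0 = 11110000 → 4-byte char #1 = F0 A6 B9 A1.
Offset 4: leading byte 0xF0 = 11110000 → 4-byte char #2 = F0 9F A7 98.
Offset 8: leading byte 0xC4 = 11000100 → 2-byte char #3 = C4 9D.
Offset 10: leading byte 0xF0 = 11110000 → 4-byte char #4 = F0 9F 99 82.
Leading byte 0xF0 = 11110000 matches 11110xxx → 4-byte sequence.
Byte 1: 0xF0 = 11110000, payload 000 (3 bits).
Byte 2: 0x9F = 10011111 (10xxxxxx ✓), payload 011111.
Byte 3: 0x99 = 10011001 (10xxxxxx ✓), payload 011001.
Byte 4: 0x82 = 10000010 (10xxxxxx ✓), payload 000010.
Concatenate: 000011111011001000010 = 0x1F642 (21 bits → U+1F642).

U+1F642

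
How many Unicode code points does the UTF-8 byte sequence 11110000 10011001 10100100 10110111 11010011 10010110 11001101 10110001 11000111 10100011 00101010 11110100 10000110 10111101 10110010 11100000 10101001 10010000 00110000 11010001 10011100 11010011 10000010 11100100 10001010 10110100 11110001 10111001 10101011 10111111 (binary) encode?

Byte at offset 0: 0xF0 = 11110000 → 4-byte char (#1). Advance 4.
Byte at offset 4: 0xD3 = 11010011 → 2-byte char (#2). Advance 2.
Byte at offset 6: 0xCD = 11001101 → 2-byte char (#3). Advance 2.
Byte at offset 8: 0xC7 = 11000111 → 2-byte char (#4). Advance 2.
Byte at offset 10: 0x2A = 00101010 → 1-byte char (#5). Advance 1.
Byte at offset 11: 0xF4 = 11110100 → 4-byte char (#6). Advance 4.
Byte at offset 15: 0xE0 = 11100000 → 3-byte char (#7). Advance 3.
Byte at offset 18: 0x30 = 00110000 → 1-byte char (#8). Advance 1.
Byte at offset 19: 0xD1 = 11010001 → 2-byte char (#9). Advance 2.
Byte at offset 21: 0xD3 = 11010011 → 2-byte char (#10). Advance 2.
Byte at offset 23: 0xE4 = 11100100 → 3-byte char (#11). Advance 3.
Byte at offset 26: 0xF1 = 11110001 → 4-byte char (#12). Advance 4.
Reached end at offset 30 after 12 code points.

12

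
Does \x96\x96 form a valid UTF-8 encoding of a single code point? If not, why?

Byte 0x96 = 10010110 has the form 10xxxxxx — a continuation byte — but there is no preceding leading byte.

invalid (continuation byte with no leading byte)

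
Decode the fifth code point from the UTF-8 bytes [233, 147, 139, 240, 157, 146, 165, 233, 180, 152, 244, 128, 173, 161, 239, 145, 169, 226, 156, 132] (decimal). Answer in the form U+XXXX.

Offset 0: leading byte 0xE9 = 11101001 → 3-byte char #1 = E9 93 8B.
Offset 3: leading byte 0xF0 = 11110000 → 4-byte char #2 = F0 9D 92 A5.
Offset 7: leading byte 0xE9 = 11101001 → 3-byte char #3 = E9 B4 98.
Offset 10: leading byte 0xF4 = 11110100 → 4-byte char #4 = F4 80 AD A1.
Offset 14: leading byte 0xEF = 11101111 → 3-byte char #5 = EF 91 A9.
Leading byte 0xEF = 11101111 matches 1110xxxx → 3-byte sequence.
Byte 1: 0xEF = 11101111, payload 1111 (4 bits).
Byte 2: 0x91 = 10010001 (10xxxxxx ✓), payload 010001.
Byte 3: 0xA9 = 10101001 (10xxxxxx ✓), payload 101001.
Concatenate: 1111010001101001 = 0xF469 (16 bits → U+F469).

U+F469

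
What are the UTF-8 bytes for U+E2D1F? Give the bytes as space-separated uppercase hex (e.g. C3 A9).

F3 A2 B4 9F

U+E2D1F = 0xE2D1F = 929055 decimal. In range U+10000–U+10FFFF → 4-byte form: 11110xxx 10xxxxxx 10xxxxxx 10xxxxxx.
Binary (21 bits): 011100010110100011111.
Split 3+6+6+6: 011 | 100010 | 110100 | 011111.
Byte 1: 11110011 = 0xF3.
Byte 2: 10100010 = 0xA2.
Byte 3: 10110100 = 0xB4.
Byte 4: 10011111 = 0x9F.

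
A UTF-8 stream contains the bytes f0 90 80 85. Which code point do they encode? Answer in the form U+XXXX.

Leading byte 0xF0 = 11110000 matches 11110xxx → 4-byte sequence.
Byte 1: 0xF0 = 11110000, payload 000 (3 bits).
Byte 2: 0x90 = 10010000 (10xxxxxx ✓), payload 010000.
Byte 3: 0x80 = 10000000 (10xxxxxx ✓), payload 000000.
Byte 4: 0x85 = 10000101 (10xxxxxx ✓), payload 000101.
Concatenate: 000010000000000000101 = 0x10005 (21 bits → U+10005).

U+10005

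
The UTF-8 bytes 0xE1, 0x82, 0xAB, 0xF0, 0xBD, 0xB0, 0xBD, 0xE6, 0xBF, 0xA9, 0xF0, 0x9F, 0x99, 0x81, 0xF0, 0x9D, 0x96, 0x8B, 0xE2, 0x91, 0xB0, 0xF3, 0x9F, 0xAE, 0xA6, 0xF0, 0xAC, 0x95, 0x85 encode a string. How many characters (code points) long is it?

8

Byte at offset 0: 0xE1 = 11100001 → 3-byte char (#1). Advance 3.
Byte at offset 3: 0xF0 = 11110000 → 4-byte char (#2). Advance 4.
Byte at offset 7: 0xE6 = 11100110 → 3-byte char (#3). Advance 3.
Byte at offset 10: 0xF0 = 11110000 → 4-byte char (#4). Advance 4.
Byte at offset 14: 0xF0 = 11110000 → 4-byte char (#5). Advance 4.
Byte at offset 18: 0xE2 = 11100010 → 3-byte char (#6). Advance 3.
Byte at offset 21: 0xF3 = 11110011 → 4-byte char (#7). Advance 4.
Byte at offset 25: 0xF0 = 11110000 → 4-byte char (#8). Advance 4.
Reached end at offset 29 after 8 code points.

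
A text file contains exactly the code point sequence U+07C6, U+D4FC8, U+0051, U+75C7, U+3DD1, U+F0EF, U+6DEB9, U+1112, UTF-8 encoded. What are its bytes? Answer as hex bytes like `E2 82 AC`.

U+07C6: 2-byte form → DF 86.
U+D4FC8: 4-byte form → F3 94 BF 88.
U+0051: 1-byte form → 51.
U+75C7: 3-byte form → E7 97 87.
U+3DD1: 3-byte form → E3 B7 91.
U+F0EF: 3-byte form → EF 83 AF.
U+6DEB9: 4-byte form → F1 AD BA B9.
U+1112: 3-byte form → E1 84 92.
Concatenated (23 bytes): DF 86 F3 94 BF 88 51 E7 97 87 E3 B7 91 EF 83 AF F1 AD BA B9 E1 84 92.

DF 86 F3 94 BF 88 51 E7 97 87 E3 B7 91 EF 83 AF F1 AD BA B9 E1 84 92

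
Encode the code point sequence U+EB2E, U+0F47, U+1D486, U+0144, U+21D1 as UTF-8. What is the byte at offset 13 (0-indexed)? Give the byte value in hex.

U+EB2E → 3-byte form EE AC AE at offsets 0–2.
U+0F47 → 3-byte form E0 BD 87 at offsets 3–5.
U+1D486 → 4-byte form F0 9D 92 86 at offsets 6–9.
U+0144 → 2-byte form C5 84 at offsets 10–11.
U+21D1 → 3-byte form E2 87 91 at offsets 12–14.
Offset 13 falls in char 5's range; it's byte 2 of E2 87 91 = 0x87.

0x87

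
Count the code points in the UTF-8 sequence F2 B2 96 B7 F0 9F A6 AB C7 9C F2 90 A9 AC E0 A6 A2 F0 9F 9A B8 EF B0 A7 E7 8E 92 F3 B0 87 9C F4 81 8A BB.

10

Byte at offset 0: 0xF2 = 11110010 → 4-byte char (#1). Advance 4.
Byte at offset 4: 0xF0 = 11110000 → 4-byte char (#2). Advance 4.
Byte at offset 8: 0xC7 = 11000111 → 2-byte char (#3). Advance 2.
Byte at offset 10: 0xF2 = 11110010 → 4-byte char (#4). Advance 4.
Byte at offset 14: 0xE0 = 11100000 → 3-byte char (#5). Advance 3.
Byte at offset 17: 0xF0 = 11110000 → 4-byte char (#6). Advance 4.
Byte at offset 21: 0xEF = 11101111 → 3-byte char (#7). Advance 3.
Byte at offset 24: 0xE7 = 11100111 → 3-byte char (#8). Advance 3.
Byte at offset 27: 0xF3 = 11110011 → 4-byte char (#9). Advance 4.
Byte at offset 31: 0xF4 = 11110100 → 4-byte char (#10). Advance 4.
Reached end at offset 35 after 10 code points.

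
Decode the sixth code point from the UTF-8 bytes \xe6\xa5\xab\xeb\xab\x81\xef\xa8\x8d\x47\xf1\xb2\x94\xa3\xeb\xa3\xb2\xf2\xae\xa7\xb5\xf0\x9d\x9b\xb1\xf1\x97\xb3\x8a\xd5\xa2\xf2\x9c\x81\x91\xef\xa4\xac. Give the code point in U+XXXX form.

Offset 0: leading byte 0xE6 = 11100110 → 3-byte char #1 = E6 A5 AB.
Offset 3: leading byte 0xEB = 11101011 → 3-byte char #2 = EB AB 81.
Offset 6: leading byte 0xEF = 11101111 → 3-byte char #3 = EF A8 8D.
Offset 9: leading byte 0x47 = 01000111 → 1-byte char #4 = 47.
Offset 10: leading byte 0xF1 = 11110001 → 4-byte char #5 = F1 B2 94 A3.
Offset 14: leading byte 0xEB = 11101011 → 3-byte char #6 = EB A3 B2.
Leading byte 0xEB = 11101011 matches 1110xxxx → 3-byte sequence.
Byte 1: 0xEB = 11101011, payload 1011 (4 bits).
Byte 2: 0xA3 = 10100011 (10xxxxxx ✓), payload 100011.
Byte 3: 0xB2 = 10110010 (10xxxxxx ✓), payload 110010.
Concatenate: 1011100011110010 = 0xB8F2 (16 bits → U+B8F2).

U+B8F2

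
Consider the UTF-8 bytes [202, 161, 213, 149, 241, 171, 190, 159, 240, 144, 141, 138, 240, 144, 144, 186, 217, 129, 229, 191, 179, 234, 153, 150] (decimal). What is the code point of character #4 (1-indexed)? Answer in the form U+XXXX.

U+1034A

Offset 0: leading byte 0xCA = 11001010 → 2-byte char #1 = CA A1.
Offset 2: leading byte 0xD5 = 11010101 → 2-byte char #2 = D5 95.
Offset 4: leading byte 0xF1 = 11110001 → 4-byte char #3 = F1 AB BE 9F.
Offset 8: leading byte 0xF0 = 11110000 → 4-byte char #4 = F0 90 8D 8A.
Leading byte 0xF0 = 11110000 matches 11110xxx → 4-byte sequence.
Byte 1: 0xF0 = 11110000, payload 000 (3 bits).
Byte 2: 0x90 = 10010000 (10xxxxxx ✓), payload 010000.
Byte 3: 0x8D = 10001101 (10xxxxxx ✓), payload 001101.
Byte 4: 0x8A = 10001010 (10xxxxxx ✓), payload 001010.
Concatenate: 000010000001101001010 = 0x1034A (21 bits → U+1034A).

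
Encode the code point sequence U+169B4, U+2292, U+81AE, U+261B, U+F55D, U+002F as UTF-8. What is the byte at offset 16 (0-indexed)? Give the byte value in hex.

0x2F

U+169B4 → 4-byte form F0 96 A6 B4 at offsets 0–3.
U+2292 → 3-byte form E2 8A 92 at offsets 4–6.
U+81AE → 3-byte form E8 86 AE at offsets 7–9.
U+261B → 3-byte form E2 98 9B at offsets 10–12.
U+F55D → 3-byte form EF 95 9D at offsets 13–15.
U+002F → 1-byte form 2F at offsets 16–16.
Offset 16 falls in char 6's range; it's byte 1 of 2F = 0x2F.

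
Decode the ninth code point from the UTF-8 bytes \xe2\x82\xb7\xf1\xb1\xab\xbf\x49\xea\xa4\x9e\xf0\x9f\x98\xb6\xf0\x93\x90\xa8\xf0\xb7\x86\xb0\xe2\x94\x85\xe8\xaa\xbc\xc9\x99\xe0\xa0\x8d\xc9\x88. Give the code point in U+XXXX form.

Offset 0: leading byte 0xE2 = 11100010 → 3-byte char #1 = E2 82 B7.
Offset 3: leading byte 0xF1 = 11110001 → 4-byte char #2 = F1 B1 AB BF.
Offset 7: leading byte 0x49 = 01001001 → 1-byte char #3 = 49.
Offset 8: leading byte 0xEA = 11101010 → 3-byte char #4 = EA A4 9E.
Offset 11: leading byte 0xF0 = 11110000 → 4-byte char #5 = F0 9F 98 B6.
Offset 15: leading byte 0xF0 = 11110000 → 4-byte char #6 = F0 93 90 A8.
Offset 19: leading byte 0xF0 = 11110000 → 4-byte char #7 = F0 B7 86 B0.
Offset 23: leading byte 0xE2 = 11100010 → 3-byte char #8 = E2 94 85.
Offset 26: leading byte 0xE8 = 11101000 → 3-byte char #9 = E8 AA BC.
Leading byte 0xE8 = 11101000 matches 1110xxxx → 3-byte sequence.
Byte 1: 0xE8 = 11101000, payload 1000 (4 bits).
Byte 2: 0xAA = 10101010 (10xxxxxx ✓), payload 101010.
Byte 3: 0xBC = 10111100 (10xxxxxx ✓), payload 111100.
Concatenate: 1000101010111100 = 0x8ABC (16 bits → U+8ABC).

U+8ABC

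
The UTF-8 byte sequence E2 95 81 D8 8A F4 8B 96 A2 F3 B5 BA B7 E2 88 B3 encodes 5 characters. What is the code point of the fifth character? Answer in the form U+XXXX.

Offset 0: leading byte 0xE2 = 11100010 → 3-byte char #1 = E2 95 81.
Offset 3: leading byte 0xD8 = 11011000 → 2-byte char #2 = D8 8A.
Offset 5: leading byte 0xF4 = 11110100 → 4-byte char #3 = F4 8B 96 A2.
Offset 9: leading byte 0xF3 = 11110011 → 4-byte char #4 = F3 B5 BA B7.
Offset 13: leading byte 0xE2 = 11100010 → 3-byte char #5 = E2 88 B3.
Leading byte 0xE2 = 11100010 matches 1110xxxx → 3-byte sequence.
Byte 1: 0xE2 = 11100010, payload 0010 (4 bits).
Byte 2: 0x88 = 10001000 (10xxxxxx ✓), payload 001000.
Byte 3: 0xB3 = 10110011 (10xxxxxx ✓), payload 110011.
Concatenate: 0010001000110011 = 0x2233 (16 bits → U+2233).

U+2233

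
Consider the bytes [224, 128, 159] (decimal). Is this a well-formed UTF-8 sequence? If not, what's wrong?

Leading byte 0xE0 = 11100000 → 3-byte form.
Continuation bytes all match 10xxxxxx. Payload decodes to 0x1F.
But 0x1F < 0x800, the minimum for a 3-byte sequence — this is an overlong encoding.

invalid (overlong encoding)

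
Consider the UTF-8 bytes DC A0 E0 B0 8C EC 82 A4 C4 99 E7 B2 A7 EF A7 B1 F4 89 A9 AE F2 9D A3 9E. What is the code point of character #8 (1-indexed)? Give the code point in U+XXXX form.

Offset 0: leading byte 0xDC = 11011100 → 2-byte char #1 = DC A0.
Offset 2: leading byte 0xE0 = 11100000 → 3-byte char #2 = E0 B0 8C.
Offset 5: leading byte 0xEC = 11101100 → 3-byte char #3 = EC 82 A4.
Offset 8: leading byte 0xC4 = 11000100 → 2-byte char #4 = C4 99.
Offset 10: leading byte 0xE7 = 11100111 → 3-byte char #5 = E7 B2 A7.
Offset 13: leading byte 0xEF = 11101111 → 3-byte char #6 = EF A7 B1.
Offset 16: leading byte 0xF4 = 11110100 → 4-byte char #7 = F4 89 A9 AE.
Offset 20: leading byte 0xF2 = 11110010 → 4-byte char #8 = F2 9D A3 9E.
Leading byte 0xF2 = 11110010 matches 11110xxx → 4-byte sequence.
Byte 1: 0xF2 = 11110010, payload 010 (3 bits).
Byte 2: 0x9D = 10011101 (10xxxxxx ✓), payload 011101.
Byte 3: 0xA3 = 10100011 (10xxxxxx ✓), payload 100011.
Byte 4: 0x9E = 10011110 (10xxxxxx ✓), payload 011110.
Concatenate: 010011101100011011110 = 0x9D8DE (21 bits → U+9D8DE).

U+9D8DE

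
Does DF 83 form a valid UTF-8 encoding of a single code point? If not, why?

Leading byte 0xDF = 11011111 → 2-byte form.
Continuation bytes 0x83=10000011 all match 10xxxxxx.
Decoded value 0x7C3 is ≥ 0x80 (shortest form) and not a surrogate.

valid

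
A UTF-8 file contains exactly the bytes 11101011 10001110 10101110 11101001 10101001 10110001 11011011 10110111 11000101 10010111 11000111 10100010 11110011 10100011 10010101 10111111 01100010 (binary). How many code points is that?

Byte at offset 0: 0xEB = 11101011 → 3-byte char (#1). Advance 3.
Byte at offset 3: 0xE9 = 11101001 → 3-byte char (#2). Advance 3.
Byte at offset 6: 0xDB = 11011011 → 2-byte char (#3). Advance 2.
Byte at offset 8: 0xC5 = 11000101 → 2-byte char (#4). Advance 2.
Byte at offset 10: 0xC7 = 11000111 → 2-byte char (#5). Advance 2.
Byte at offset 12: 0xF3 = 11110011 → 4-byte char (#6). Advance 4.
Byte at offset 16: 0x62 = 01100010 → 1-byte char (#7). Advance 1.
Reached end at offset 17 after 7 code points.

7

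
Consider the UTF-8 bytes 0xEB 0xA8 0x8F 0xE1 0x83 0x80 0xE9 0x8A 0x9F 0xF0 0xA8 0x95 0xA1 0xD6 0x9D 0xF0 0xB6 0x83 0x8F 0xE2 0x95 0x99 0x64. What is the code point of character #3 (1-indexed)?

U+929F

Offset 0: leading byte 0xEB = 11101011 → 3-byte char #1 = EB A8 8F.
Offset 3: leading byte 0xE1 = 11100001 → 3-byte char #2 = E1 83 80.
Offset 6: leading byte 0xE9 = 11101001 → 3-byte char #3 = E9 8A 9F.
Leading byte 0xE9 = 11101001 matches 1110xxxx → 3-byte sequence.
Byte 1: 0xE9 = 11101001, payload 1001 (4 bits).
Byte 2: 0x8A = 10001010 (10xxxxxx ✓), payload 001010.
Byte 3: 0x9F = 10011111 (10xxxxxx ✓), payload 011111.
Concatenate: 1001001010011111 = 0x929F (16 bits → U+929F).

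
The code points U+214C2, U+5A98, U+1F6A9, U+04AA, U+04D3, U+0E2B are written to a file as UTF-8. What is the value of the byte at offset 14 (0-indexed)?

U+214C2 → 4-byte form F0 A1 93 82 at offsets 0–3.
U+5A98 → 3-byte form E5 AA 98 at offsets 4–6.
U+1F6A9 → 4-byte form F0 9F 9A A9 at offsets 7–10.
U+04AA → 2-byte form D2 AA at offsets 11–12.
U+04D3 → 2-byte form D3 93 at offsets 13–14.
Offset 14 falls in char 5's range; it's byte 2 of D3 93 = 0x93.

0x93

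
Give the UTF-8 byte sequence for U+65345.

U+65345 = 0x65345 = 414533 decimal. In range U+10000–U+10FFFF → 4-byte form: 11110xxx 10xxxxxx 10xxxxxx 10xxxxxx.
Binary (21 bits): 001100101001101000101.
Split 3+6+6+6: 001 | 100101 | 001101 | 000101.
Byte 1: 11110001 = 0xF1.
Byte 2: 10100101 = 0xA5.
Byte 3: 10001101 = 0x8D.
Byte 4: 10000101 = 0x85.

F1 A5 8D 85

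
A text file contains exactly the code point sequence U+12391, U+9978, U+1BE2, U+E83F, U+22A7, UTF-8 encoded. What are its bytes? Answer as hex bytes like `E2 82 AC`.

U+12391: 4-byte form → F0 92 8E 91.
U+9978: 3-byte form → E9 A5 B8.
U+1BE2: 3-byte form → E1 AF A2.
U+E83F: 3-byte form → EE A0 BF.
U+22A7: 3-byte form → E2 8A A7.
Concatenated (16 bytes): F0 92 8E 91 E9 A5 B8 E1 AF A2 EE A0 BF E2 8A A7.

F0 92 8E 91 E9 A5 B8 E1 AF A2 EE A0 BF E2 8A A7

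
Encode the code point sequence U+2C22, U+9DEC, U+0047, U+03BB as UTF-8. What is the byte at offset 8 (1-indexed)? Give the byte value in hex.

1-indexed offset 8 is 0-indexed offset 7.
U+2C22 → 3-byte form E2 B0 A2 at offsets 0–2.
U+9DEC → 3-byte form E9 B7 AC at offsets 3–5.
U+0047 → 1-byte form 47 at offsets 6–6.
U+03BB → 2-byte form CE BB at offsets 7–8.
Offset 7 falls in char 4's range; it's byte 1 of CE BB = 0xCE.

0xCE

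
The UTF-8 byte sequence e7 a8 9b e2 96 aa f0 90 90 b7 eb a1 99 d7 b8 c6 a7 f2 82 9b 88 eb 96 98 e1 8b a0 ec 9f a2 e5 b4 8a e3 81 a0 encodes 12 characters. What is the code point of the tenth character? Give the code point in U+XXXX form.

U+C7E2

Offset 0: leading byte 0xE7 = 11100111 → 3-byte char #1 = E7 A8 9B.
Offset 3: leading byte 0xE2 = 11100010 → 3-byte char #2 = E2 96 AA.
Offset 6: leading byte 0xF0 = 11110000 → 4-byte char #3 = F0 90 90 B7.
Offset 10: leading byte 0xEB = 11101011 → 3-byte char #4 = EB A1 99.
Offset 13: leading byte 0xD7 = 11010111 → 2-byte char #5 = D7 B8.
Offset 15: leading byte 0xC6 = 11000110 → 2-byte char #6 = C6 A7.
Offset 17: leading byte 0xF2 = 11110010 → 4-byte char #7 = F2 82 9B 88.
Offset 21: leading byte 0xEB = 11101011 → 3-byte char #8 = EB 96 98.
Offset 24: leading byte 0xE1 = 11100001 → 3-byte char #9 = E1 8B A0.
Offset 27: leading byte 0xEC = 11101100 → 3-byte char #10 = EC 9F A2.
Leading byte 0xEC = 11101100 matches 1110xxxx → 3-byte sequence.
Byte 1: 0xEC = 11101100, payload 1100 (4 bits).
Byte 2: 0x9F = 10011111 (10xxxxxx ✓), payload 011111.
Byte 3: 0xA2 = 10100010 (10xxxxxx ✓), payload 100010.
Concatenate: 1100011111100010 = 0xC7E2 (16 bits → U+C7E2).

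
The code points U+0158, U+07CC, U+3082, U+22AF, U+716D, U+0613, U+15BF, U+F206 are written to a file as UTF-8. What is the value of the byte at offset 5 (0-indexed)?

U+0158 → 2-byte form C5 98 at offsets 0–1.
U+07CC → 2-byte form DF 8C at offsets 2–3.
U+3082 → 3-byte form E3 82 82 at offsets 4–6.
Offset 5 falls in char 3's range; it's byte 2 of E3 82 82 = 0x82.

0x82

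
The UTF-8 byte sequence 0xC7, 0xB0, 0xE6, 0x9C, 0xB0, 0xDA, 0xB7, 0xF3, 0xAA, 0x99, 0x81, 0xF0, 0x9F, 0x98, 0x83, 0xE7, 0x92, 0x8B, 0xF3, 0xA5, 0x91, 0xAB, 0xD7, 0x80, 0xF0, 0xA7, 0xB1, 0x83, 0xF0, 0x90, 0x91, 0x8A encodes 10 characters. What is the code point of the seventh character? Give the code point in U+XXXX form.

U+E546B

Offset 0: leading byte 0xC7 = 11000111 → 2-byte char #1 = C7 B0.
Offset 2: leading byte 0xE6 = 11100110 → 3-byte char #2 = E6 9C B0.
Offset 5: leading byte 0xDA = 11011010 → 2-byte char #3 = DA B7.
Offset 7: leading byte 0xF3 = 11110011 → 4-byte char #4 = F3 AA 99 81.
Offset 11: leading byte 0xF0 = 11110000 → 4-byte char #5 = F0 9F 98 83.
Offset 15: leading byte 0xE7 = 11100111 → 3-byte char #6 = E7 92 8B.
Offset 18: leading byte 0xF3 = 11110011 → 4-byte char #7 = F3 A5 91 AB.
Leading byte 0xF3 = 11110011 matches 11110xxx → 4-byte sequence.
Byte 1: 0xF3 = 11110011, payload 011 (3 bits).
Byte 2: 0xA5 = 10100101 (10xxxxxx ✓), payload 100101.
Byte 3: 0x91 = 10010001 (10xxxxxx ✓), payload 010001.
Byte 4: 0xAB = 10101011 (10xxxxxx ✓), payload 101011.
Concatenate: 011100101010001101011 = 0xE546B (21 bits → U+E546B).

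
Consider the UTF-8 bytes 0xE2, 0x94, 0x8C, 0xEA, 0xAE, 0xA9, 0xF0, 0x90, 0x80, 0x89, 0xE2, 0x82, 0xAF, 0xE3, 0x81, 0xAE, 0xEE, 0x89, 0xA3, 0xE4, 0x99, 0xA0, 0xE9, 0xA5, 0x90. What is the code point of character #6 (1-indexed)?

Offset 0: leading byte 0xE2 = 11100010 → 3-byte char #1 = E2 94 8C.
Offset 3: leading byte 0xEA = 11101010 → 3-byte char #2 = EA AE A9.
Offset 6: leading byte 0xF0 = 11110000 → 4-byte char #3 = F0 90 80 89.
Offset 10: leading byte 0xE2 = 11100010 → 3-byte char #4 = E2 82 AF.
Offset 13: leading byte 0xE3 = 11100011 → 3-byte char #5 = E3 81 AE.
Offset 16: leading byte 0xEE = 11101110 → 3-byte char #6 = EE 89 A3.
Leading byte 0xEE = 11101110 matches 1110xxxx → 3-byte sequence.
Byte 1: 0xEE = 11101110, payload 1110 (4 bits).
Byte 2: 0x89 = 10001001 (10xxxxxx ✓), payload 001001.
Byte 3: 0xA3 = 10100011 (10xxxxxx ✓), payload 100011.
Concatenate: 1110001001100011 = 0xE263 (16 bits → U+E263).

U+E263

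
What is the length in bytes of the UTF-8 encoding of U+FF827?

U+FF827 = 0xFF827. UTF-8 uses 1 byte below 0x80, 2 below 0x800, 3 below 0x10000, 4 up to 0x10FFFF. 0xFF827 is in U+10000–U+10FFFF → 4 bytes.

4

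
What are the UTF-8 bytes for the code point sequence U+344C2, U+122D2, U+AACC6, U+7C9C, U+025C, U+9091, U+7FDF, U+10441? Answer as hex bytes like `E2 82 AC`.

F0 B4 93 82 F0 92 8B 92 F2 AA B3 86 E7 B2 9C C9 9C E9 82 91 E7 BF 9F F0 90 91 81

U+344C2: 4-byte form → F0 B4 93 82.
U+122D2: 4-byte form → F0 92 8B 92.
U+AACC6: 4-byte form → F2 AA B3 86.
U+7C9C: 3-byte form → E7 B2 9C.
U+025C: 2-byte form → C9 9C.
U+9091: 3-byte form → E9 82 91.
U+7FDF: 3-byte form → E7 BF 9F.
U+10441: 4-byte form → F0 90 91 81.
Concatenated (27 bytes): F0 B4 93 82 F0 92 8B 92 F2 AA B3 86 E7 B2 9C C9 9C E9 82 91 E7 BF 9F F0 90 91 81.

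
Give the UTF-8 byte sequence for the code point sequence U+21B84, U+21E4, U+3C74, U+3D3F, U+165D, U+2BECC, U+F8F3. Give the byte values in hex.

U+21B84: 4-byte form → F0 A1 AE 84.
U+21E4: 3-byte form → E2 87 A4.
U+3C74: 3-byte form → E3 B1 B4.
U+3D3F: 3-byte form → E3 B4 BF.
U+165D: 3-byte form → E1 99 9D.
U+2BECC: 4-byte form → F0 AB BB 8C.
U+F8F3: 3-byte form → EF A3 B3.
Concatenated (23 bytes): F0 A1 AE 84 E2 87 A4 E3 B1 B4 E3 B4 BF E1 99 9D F0 AB BB 8C EF A3 B3.

F0 A1 AE 84 E2 87 A4 E3 B1 B4 E3 B4 BF E1 99 9D F0 AB BB 8C EF A3 B3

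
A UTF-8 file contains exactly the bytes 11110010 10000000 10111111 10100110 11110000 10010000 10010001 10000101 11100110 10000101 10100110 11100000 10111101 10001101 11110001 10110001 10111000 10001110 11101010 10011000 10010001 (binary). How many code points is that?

6

Byte at offset 0: 0xF2 = 11110010 → 4-byte char (#1). Advance 4.
Byte at offset 4: 0xF0 = 11110000 → 4-byte char (#2). Advance 4.
Byte at offset 8: 0xE6 = 11100110 → 3-byte char (#3). Advance 3.
Byte at offset 11: 0xE0 = 11100000 → 3-byte char (#4). Advance 3.
Byte at offset 14: 0xF1 = 11110001 → 4-byte char (#5). Advance 4.
Byte at offset 18: 0xEA = 11101010 → 3-byte char (#6). Advance 3.
Reached end at offset 21 after 6 code points.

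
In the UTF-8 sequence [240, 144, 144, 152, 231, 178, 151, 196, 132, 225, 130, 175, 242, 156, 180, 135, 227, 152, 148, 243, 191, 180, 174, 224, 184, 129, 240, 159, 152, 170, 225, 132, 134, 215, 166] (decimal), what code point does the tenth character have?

Offset 0: leading byte 0xF0 = 11110000 → 4-byte char #1 = F0 90 90 98.
Offset 4: leading byte 0xE7 = 11100111 → 3-byte char #2 = E7 B2 97.
Offset 7: leading byte 0xC4 = 11000100 → 2-byte char #3 = C4 84.
Offset 9: leading byte 0xE1 = 11100001 → 3-byte char #4 = E1 82 AF.
Offset 12: leading byte 0xF2 = 11110010 → 4-byte char #5 = F2 9C B4 87.
Offset 16: leading byte 0xE3 = 11100011 → 3-byte char #6 = E3 98 94.
Offset 19: leading byte 0xF3 = 11110011 → 4-byte char #7 = F3 BF B4 AE.
Offset 23: leading byte 0xE0 = 11100000 → 3-byte char #8 = E0 B8 81.
Offset 26: leading byte 0xF0 = 11110000 → 4-byte char #9 = F0 9F 98 AA.
Offset 30: leading byte 0xE1 = 11100001 → 3-byte char #10 = E1 84 86.
Leading byte 0xE1 = 11100001 matches 1110xxxx → 3-byte sequence.
Byte 1: 0xE1 = 11100001, payload 0001 (4 bits).
Byte 2: 0x84 = 10000100 (10xxxxxx ✓), payload 000100.
Byte 3: 0x86 = 10000110 (10xxxxxx ✓), payload 000110.
Concatenate: 0001000100000110 = 0x1106 (16 bits → U+1106).

U+1106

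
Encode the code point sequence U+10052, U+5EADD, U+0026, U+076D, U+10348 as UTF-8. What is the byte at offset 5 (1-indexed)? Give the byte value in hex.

0xF1

1-indexed offset 5 is 0-indexed offset 4.
U+10052 → 4-byte form F0 90 81 92 at offsets 0–3.
U+5EADD → 4-byte form F1 9E AB 9D at offsets 4–7.
Offset 4 falls in char 2's range; it's byte 1 of F1 9E AB 9D = 0xF1.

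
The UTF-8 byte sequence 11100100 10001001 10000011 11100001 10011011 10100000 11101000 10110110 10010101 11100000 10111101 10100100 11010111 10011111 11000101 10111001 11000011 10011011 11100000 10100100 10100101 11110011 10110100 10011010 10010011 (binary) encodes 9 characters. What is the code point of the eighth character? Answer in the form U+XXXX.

U+0925

Offset 0: leading byte 0xE4 = 11100100 → 3-byte char #1 = E4 89 83.
Offset 3: leading byte 0xE1 = 11100001 → 3-byte char #2 = E1 9B A0.
Offset 6: leading byte 0xE8 = 11101000 → 3-byte char #3 = E8 B6 95.
Offset 9: leading byte 0xE0 = 11100000 → 3-byte char #4 = E0 BD A4.
Offset 12: leading byte 0xD7 = 11010111 → 2-byte char #5 = D7 9F.
Offset 14: leading byte 0xC5 = 11000101 → 2-byte char #6 = C5 B9.
Offset 16: leading byte 0xC3 = 11000011 → 2-byte char #7 = C3 9B.
Offset 18: leading byte 0xE0 = 11100000 → 3-byte char #8 = E0 A4 A5.
Leading byte 0xE0 = 11100000 matches 1110xxxx → 3-byte sequence.
Byte 1: 0xE0 = 11100000, payload 0000 (4 bits).
Byte 2: 0xA4 = 10100100 (10xxxxxx ✓), payload 100100.
Byte 3: 0xA5 = 10100101 (10xxxxxx ✓), payload 100101.
Concatenate: 0000100100100101 = 0x925 (16 bits → U+0925).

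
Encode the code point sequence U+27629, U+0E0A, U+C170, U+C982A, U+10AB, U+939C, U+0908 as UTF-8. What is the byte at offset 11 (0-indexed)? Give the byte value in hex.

0x89

U+27629 → 4-byte form F0 A7 98 A9 at offsets 0–3.
U+0E0A → 3-byte form E0 B8 8A at offsets 4–6.
U+C170 → 3-byte form EC 85 B0 at offsets 7–9.
U+C982A → 4-byte form F3 89 A0 AA at offsets 10–13.
Offset 11 falls in char 4's range; it's byte 2 of F3 89 A0 AA = 0x89.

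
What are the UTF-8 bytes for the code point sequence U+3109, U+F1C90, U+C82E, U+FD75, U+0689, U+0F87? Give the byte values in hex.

E3 84 89 F3 B1 B2 90 EC A0 AE EF B5 B5 DA 89 E0 BE 87

U+3109: 3-byte form → E3 84 89.
U+F1C90: 4-byte form → F3 B1 B2 90.
U+C82E: 3-byte form → EC A0 AE.
U+FD75: 3-byte form → EF B5 B5.
U+0689: 2-byte form → DA 89.
U+0F87: 3-byte form → E0 BE 87.
Concatenated (18 bytes): E3 84 89 F3 B1 B2 90 EC A0 AE EF B5 B5 DA 89 E0 BE 87.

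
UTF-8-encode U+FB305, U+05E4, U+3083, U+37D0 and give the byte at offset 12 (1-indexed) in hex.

0x90

1-indexed offset 12 is 0-indexed offset 11.
U+FB305 → 4-byte form F3 BB 8C 85 at offsets 0–3.
U+05E4 → 2-byte form D7 A4 at offsets 4–5.
U+3083 → 3-byte form E3 82 83 at offsets 6–8.
U+37D0 → 3-byte form E3 9F 90 at offsets 9–11.
Offset 11 falls in char 4's range; it's byte 3 of E3 9F 90 = 0x90.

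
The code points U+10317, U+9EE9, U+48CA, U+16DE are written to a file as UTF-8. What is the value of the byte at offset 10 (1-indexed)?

1-indexed offset 10 is 0-indexed offset 9.
U+10317 → 4-byte form F0 90 8C 97 at offsets 0–3.
U+9EE9 → 3-byte form E9 BB A9 at offsets 4–6.
U+48CA → 3-byte form E4 A3 8A at offsets 7–9.
Offset 9 falls in char 3's range; it's byte 3 of E4 A3 8A = 0x8A.

0x8A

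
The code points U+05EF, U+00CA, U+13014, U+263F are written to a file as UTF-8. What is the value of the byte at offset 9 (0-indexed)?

U+05EF → 2-byte form D7 AF at offsets 0–1.
U+00CA → 2-byte form C3 8A at offsets 2–3.
U+13014 → 4-byte form F0 93 80 94 at offsets 4–7.
U+263F → 3-byte form E2 98 BF at offsets 8–10.
Offset 9 falls in char 4's range; it's byte 2 of E2 98 BF = 0x98.

0x98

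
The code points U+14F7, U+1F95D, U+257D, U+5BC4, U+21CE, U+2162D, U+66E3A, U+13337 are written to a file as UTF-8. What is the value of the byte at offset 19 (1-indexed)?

1-indexed offset 19 is 0-indexed offset 18.
U+14F7 → 3-byte form E1 93 B7 at offsets 0–2.
U+1F95D → 4-byte form F0 9F A5 9D at offsets 3–6.
U+257D → 3-byte form E2 95 BD at offsets 7–9.
U+5BC4 → 3-byte form E5 AF 84 at offsets 10–12.
U+21CE → 3-byte form E2 87 8E at offsets 13–15.
U+2162D → 4-byte form F0 A1 98 AD at offsets 16–19.
Offset 18 falls in char 6's range; it's byte 3 of F0 A1 98 AD = 0x98.

0x98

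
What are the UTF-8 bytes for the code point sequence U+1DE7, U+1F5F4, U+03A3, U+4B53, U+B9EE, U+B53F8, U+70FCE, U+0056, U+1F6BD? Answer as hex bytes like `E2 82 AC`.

E1 B7 A7 F0 9F 97 B4 CE A3 E4 AD 93 EB A7 AE F2 B5 8F B8 F1 B0 BF 8E 56 F0 9F 9A BD

U+1DE7: 3-byte form → E1 B7 A7.
U+1F5F4: 4-byte form → F0 9F 97 B4.
U+03A3: 2-byte form → CE A3.
U+4B53: 3-byte form → E4 AD 93.
U+B9EE: 3-byte form → EB A7 AE.
U+B53F8: 4-byte form → F2 B5 8F B8.
U+70FCE: 4-byte form → F1 B0 BF 8E.
U+0056: 1-byte form → 56.
U+1F6BD: 4-byte form → F0 9F 9A BD.
Concatenated (28 bytes): E1 B7 A7 F0 9F 97 B4 CE A3 E4 AD 93 EB A7 AE F2 B5 8F B8 F1 B0 BF 8E 56 F0 9F 9A BD.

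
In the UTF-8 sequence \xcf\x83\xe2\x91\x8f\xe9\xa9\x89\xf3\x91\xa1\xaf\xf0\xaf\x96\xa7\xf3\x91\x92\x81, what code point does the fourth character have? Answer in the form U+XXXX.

U+D186F

Offset 0: leading byte 0xCF = 11001111 → 2-byte char #1 = CF 83.
Offset 2: leading byte 0xE2 = 11100010 → 3-byte char #2 = E2 91 8F.
Offset 5: leading byte 0xE9 = 11101001 → 3-byte char #3 = E9 A9 89.
Offset 8: leading byte 0xF3 = 11110011 → 4-byte char #4 = F3 91 A1 AF.
Leading byte 0xF3 = 11110011 matches 11110xxx → 4-byte sequence.
Byte 1: 0xF3 = 11110011, payload 011 (3 bits).
Byte 2: 0x91 = 10010001 (10xxxxxx ✓), payload 010001.
Byte 3: 0xA1 = 10100001 (10xxxxxx ✓), payload 100001.
Byte 4: 0xAF = 10101111 (10xxxxxx ✓), payload 101111.
Concatenate: 011010001100001101111 = 0xD186F (21 bits → U+D186F).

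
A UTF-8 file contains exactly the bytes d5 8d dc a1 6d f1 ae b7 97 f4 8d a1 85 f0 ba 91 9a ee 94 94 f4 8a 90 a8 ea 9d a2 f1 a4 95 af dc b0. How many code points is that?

11

Byte at offset 0: 0xD5 = 11010101 → 2-byte char (#1). Advance 2.
Byte at offset 2: 0xDC = 11011100 → 2-byte char (#2). Advance 2.
Byte at offset 4: 0x6D = 01101101 → 1-byte char (#3). Advance 1.
Byte at offset 5: 0xF1 = 11110001 → 4-byte char (#4). Advance 4.
Byte at offset 9: 0xF4 = 11110100 → 4-byte char (#5). Advance 4.
Byte at offset 13: 0xF0 = 11110000 → 4-byte char (#6). Advance 4.
Byte at offset 17: 0xEE = 11101110 → 3-byte char (#7). Advance 3.
Byte at offset 20: 0xF4 = 11110100 → 4-byte char (#8). Advance 4.
Byte at offset 24: 0xEA = 11101010 → 3-byte char (#9). Advance 3.
Byte at offset 27: 0xF1 = 11110001 → 4-byte char (#10). Advance 4.
Byte at offset 31: 0xDC = 11011100 → 2-byte char (#11). Advance 2.
Reached end at offset 33 after 11 code points.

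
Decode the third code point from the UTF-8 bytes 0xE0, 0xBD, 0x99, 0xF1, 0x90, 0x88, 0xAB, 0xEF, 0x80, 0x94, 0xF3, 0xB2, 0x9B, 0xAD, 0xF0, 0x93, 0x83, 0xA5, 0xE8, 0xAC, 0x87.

Offset 0: leading byte 0xE0 = 11100000 → 3-byte char #1 = E0 BD 99.
Offset 3: leading byte 0xF1 = 11110001 → 4-byte char #2 = F1 90 88 AB.
Offset 7: leading byte 0xEF = 11101111 → 3-byte char #3 = EF 80 94.
Leading byte 0xEF = 11101111 matches 1110xxxx → 3-byte sequence.
Byte 1: 0xEF = 11101111, payload 1111 (4 bits).
Byte 2: 0x80 = 10000000 (10xxxxxx ✓), payload 000000.
Byte 3: 0x94 = 10010100 (10xxxxxx ✓), payload 010100.
Concatenate: 1111000000010100 = 0xF014 (16 bits → U+F014).

U+F014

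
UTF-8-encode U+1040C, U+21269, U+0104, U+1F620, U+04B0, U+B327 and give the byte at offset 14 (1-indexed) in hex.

0xA0

1-indexed offset 14 is 0-indexed offset 13.
U+1040C → 4-byte form F0 90 90 8C at offsets 0–3.
U+21269 → 4-byte form F0 A1 89 A9 at offsets 4–7.
U+0104 → 2-byte form C4 84 at offsets 8–9.
U+1F620 → 4-byte form F0 9F 98 A0 at offsets 10–13.
Offset 13 falls in char 4's range; it's byte 4 of F0 9F 98 A0 = 0xA0.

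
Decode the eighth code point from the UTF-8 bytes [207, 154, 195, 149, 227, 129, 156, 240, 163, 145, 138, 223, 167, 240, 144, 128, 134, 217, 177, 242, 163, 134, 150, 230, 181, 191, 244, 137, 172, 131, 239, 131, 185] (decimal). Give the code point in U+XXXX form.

U+A3196

Offset 0: leading byte 0xCF = 11001111 → 2-byte char #1 = CF 9A.
Offset 2: leading byte 0xC3 = 11000011 → 2-byte char #2 = C3 95.
Offset 4: leading byte 0xE3 = 11100011 → 3-byte char #3 = E3 81 9C.
Offset 7: leading byte 0xF0 = 11110000 → 4-byte char #4 = F0 A3 91 8A.
Offset 11: leading byte 0xDF = 11011111 → 2-byte char #5 = DF A7.
Offset 13: leading byte 0xF0 = 11110000 → 4-byte char #6 = F0 90 80 86.
Offset 17: leading byte 0xD9 = 11011001 → 2-byte char #7 = D9 B1.
Offset 19: leading byte 0xF2 = 11110010 → 4-byte char #8 = F2 A3 86 96.
Leading byte 0xF2 = 11110010 matches 11110xxx → 4-byte sequence.
Byte 1: 0xF2 = 11110010, payload 010 (3 bits).
Byte 2: 0xA3 = 10100011 (10xxxxxx ✓), payload 100011.
Byte 3: 0x86 = 10000110 (10xxxxxx ✓), payload 000110.
Byte 4: 0x96 = 10010110 (10xxxxxx ✓), payload 010110.
Concatenate: 010100011000110010110 = 0xA3196 (21 bits → U+A3196).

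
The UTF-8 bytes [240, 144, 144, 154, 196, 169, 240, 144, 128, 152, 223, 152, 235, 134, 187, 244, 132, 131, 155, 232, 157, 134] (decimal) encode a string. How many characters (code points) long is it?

7

Byte at offset 0: 0xF0 = 11110000 → 4-byte char (#1). Advance 4.
Byte at offset 4: 0xC4 = 11000100 → 2-byte char (#2). Advance 2.
Byte at offset 6: 0xF0 = 11110000 → 4-byte char (#3). Advance 4.
Byte at offset 10: 0xDF = 11011111 → 2-byte char (#4). Advance 2.
Byte at offset 12: 0xEB = 11101011 → 3-byte char (#5). Advance 3.
Byte at offset 15: 0xF4 = 11110100 → 4-byte char (#6). Advance 4.
Byte at offset 19: 0xE8 = 11101000 → 3-byte char (#7). Advance 3.
Reached end at offset 22 after 7 code points.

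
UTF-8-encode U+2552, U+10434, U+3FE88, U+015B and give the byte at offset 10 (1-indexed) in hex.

1-indexed offset 10 is 0-indexed offset 9.
U+2552 → 3-byte form E2 95 92 at offsets 0–2.
U+10434 → 4-byte form F0 90 90 B4 at offsets 3–6.
U+3FE88 → 4-byte form F0 BF BA 88 at offsets 7–10.
Offset 9 falls in char 3's range; it's byte 3 of F0 BF BA 88 = 0xBA.

0xBA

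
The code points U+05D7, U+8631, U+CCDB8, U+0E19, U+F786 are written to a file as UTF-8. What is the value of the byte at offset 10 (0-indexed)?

0xB8

U+05D7 → 2-byte form D7 97 at offsets 0–1.
U+8631 → 3-byte form E8 98 B1 at offsets 2–4.
U+CCDB8 → 4-byte form F3 8C B6 B8 at offsets 5–8.
U+0E19 → 3-byte form E0 B8 99 at offsets 9–11.
Offset 10 falls in char 4's range; it's byte 2 of E0 B8 99 = 0xB8.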